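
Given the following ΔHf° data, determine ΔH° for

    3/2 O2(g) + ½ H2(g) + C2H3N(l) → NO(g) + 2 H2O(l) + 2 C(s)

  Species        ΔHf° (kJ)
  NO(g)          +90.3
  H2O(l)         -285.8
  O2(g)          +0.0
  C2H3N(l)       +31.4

ΔH°rxn = Σ nΔHf°(products) − Σ nΔHf°(reactants).
Products: 1·(+90.3) + 2·(-285.8) + 2·(+0.0) = -481.3
Reactants: 3/2·(+0.0) + 1/2·(+0.0) + 1·(+31.4) = +31.4
ΔH° = (-481.3) − (+31.4) = -512.7 kJ

ΔH° = -512.7 kJ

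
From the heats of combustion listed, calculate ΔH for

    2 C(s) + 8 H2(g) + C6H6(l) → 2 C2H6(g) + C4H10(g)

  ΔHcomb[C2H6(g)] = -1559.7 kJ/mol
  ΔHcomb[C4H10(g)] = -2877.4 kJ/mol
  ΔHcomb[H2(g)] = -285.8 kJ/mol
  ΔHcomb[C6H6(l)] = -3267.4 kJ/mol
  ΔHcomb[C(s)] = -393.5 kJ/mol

ΔH = -344.0 kJ/mol

With combustion enthalpies, reactants minus products:
= [2·(-393.5) + 8·(-285.8) + 1·(-3267.4)] − [2·(-1559.7) + 1·(-2877.4)]
= -344.0 kJ/mol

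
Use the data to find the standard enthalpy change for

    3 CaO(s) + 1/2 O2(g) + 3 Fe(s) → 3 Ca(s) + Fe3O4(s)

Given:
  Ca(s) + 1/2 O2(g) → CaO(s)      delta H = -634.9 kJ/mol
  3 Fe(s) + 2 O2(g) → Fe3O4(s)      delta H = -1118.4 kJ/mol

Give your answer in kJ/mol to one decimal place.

delta H = 786.3 kJ/mol

equation 1 reversed and × 3 (reverse to put CaO(s) on the reactant side; ×3 to match 3 CaO(s) in the target): (-3)·(-634.9) = +1904.7 kJ/mol
equation 2 as written (Fe3O4(s) already on the product side): -1118.4 kJ/mol
By Hess's law, delta H = (-3)·(-634.9) + (1)·(-1118.4) = 786.3 kJ/mol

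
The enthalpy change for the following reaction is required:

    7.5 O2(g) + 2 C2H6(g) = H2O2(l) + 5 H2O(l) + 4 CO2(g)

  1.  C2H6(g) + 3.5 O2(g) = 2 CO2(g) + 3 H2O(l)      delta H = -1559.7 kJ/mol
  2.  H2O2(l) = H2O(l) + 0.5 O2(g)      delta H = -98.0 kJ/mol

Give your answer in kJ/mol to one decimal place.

eq. 1 × 2: (2)·(-1559.7) = -3119.4 kJ/mol
eq. 2 reversed: +98.0 kJ/mol
By Hess's law, delta H = (-3119.4) + (+98.0) = -3021.4 kJ/mol

delta H = -3021.4 kJ/mol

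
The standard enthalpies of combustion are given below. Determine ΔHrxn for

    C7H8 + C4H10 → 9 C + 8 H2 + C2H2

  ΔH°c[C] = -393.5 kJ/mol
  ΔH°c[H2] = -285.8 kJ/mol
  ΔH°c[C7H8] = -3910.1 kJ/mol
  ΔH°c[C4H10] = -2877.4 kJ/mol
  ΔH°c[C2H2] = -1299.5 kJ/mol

ΔHrxn = 339.9 kJ/mol

With combustion enthalpies, reactants minus products:
= [1·(-3910.1) + 1·(-2877.4)] − [9·(-393.5) + 8·(-285.8) + 1·(-1299.5)]
= 339.9 kJ/mol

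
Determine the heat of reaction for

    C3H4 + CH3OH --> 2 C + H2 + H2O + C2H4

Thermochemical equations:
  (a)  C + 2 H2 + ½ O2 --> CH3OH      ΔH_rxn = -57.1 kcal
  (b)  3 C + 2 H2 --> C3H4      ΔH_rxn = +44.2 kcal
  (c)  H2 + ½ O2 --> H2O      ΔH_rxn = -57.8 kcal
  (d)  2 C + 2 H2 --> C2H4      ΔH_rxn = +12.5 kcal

(a) reversed (CH3OH must end up as a reactant): +57.1 kcal
(b) reversed (C3H4 must end up as a reactant): -44.2 kcal
(c) as written (H2O already on the product side): -57.8 kcal
(d) as written (C2H4 already on the product side): +12.5 kcal
Since enthalpy is a state function, ΔH_rxn = (-1)·(-57.1) + (-1)·(+44.2) + (1)·(-57.8) + (1)·(+12.5) = -32.4 kcal

ΔH_rxn = -32.4 kcal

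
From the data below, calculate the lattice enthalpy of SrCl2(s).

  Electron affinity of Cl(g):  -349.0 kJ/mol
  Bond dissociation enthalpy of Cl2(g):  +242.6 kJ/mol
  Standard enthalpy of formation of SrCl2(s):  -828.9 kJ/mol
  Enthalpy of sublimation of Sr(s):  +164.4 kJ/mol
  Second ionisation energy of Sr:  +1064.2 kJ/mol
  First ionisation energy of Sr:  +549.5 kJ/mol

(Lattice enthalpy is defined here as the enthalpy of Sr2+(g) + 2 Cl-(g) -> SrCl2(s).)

U = -2151.6 kJ/mol

ΔHf° = 1·ΔHsub + 1·(ΣIE) + 1·D(Cl2) + 2·EA + U
-828.9 = 1·(+164.4) + 1·(+1613.7) + 1·(+242.6) + 2·(-349.0) + U
U = -828.9 − (+1322.7) = -2151.6 kJ/mol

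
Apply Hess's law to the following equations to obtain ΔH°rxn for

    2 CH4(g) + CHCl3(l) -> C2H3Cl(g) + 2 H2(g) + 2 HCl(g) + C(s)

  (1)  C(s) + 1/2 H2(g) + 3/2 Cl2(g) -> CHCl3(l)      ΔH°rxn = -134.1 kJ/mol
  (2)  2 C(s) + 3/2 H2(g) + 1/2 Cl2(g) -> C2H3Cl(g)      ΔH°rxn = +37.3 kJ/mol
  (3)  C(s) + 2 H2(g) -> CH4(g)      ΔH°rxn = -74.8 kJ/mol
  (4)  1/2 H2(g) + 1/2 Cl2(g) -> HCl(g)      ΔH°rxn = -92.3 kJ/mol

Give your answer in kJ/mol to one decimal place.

ΔH°rxn = 136.4 kJ/mol

(1) reversed (CHCl3(l) must end up as a reactant): +134.1 kJ/mol
(2) as written (C2H3Cl(g) already on the product side): +37.3 kJ/mol
(3) reversed and × 2 (CH4(g) must end up as a reactant; scale by 2 for the 2 CH4(g)): (-2)·(-74.8) = +149.6 kJ/mol
(4) × 2 (×2 to match 2 HCl(g) in the target): (2)·(-92.3) = -184.6 kJ/mol
ΔH°rxn = (+134.1) + (+37.3) + (+149.6) + (-184.6) = 136.4 kJ/mol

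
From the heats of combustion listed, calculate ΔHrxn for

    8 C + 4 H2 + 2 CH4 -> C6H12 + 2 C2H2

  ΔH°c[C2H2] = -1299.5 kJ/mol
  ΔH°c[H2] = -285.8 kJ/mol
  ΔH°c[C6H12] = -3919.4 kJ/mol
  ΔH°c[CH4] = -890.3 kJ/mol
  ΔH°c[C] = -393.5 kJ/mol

Using ΔH = Σ nΔHc°(reactants) − Σ nΔHc°(products):
= [8·(-393.5) + 4·(-285.8) + 2·(-890.3)] − [1·(-3919.4) + 2·(-1299.5)]
= 446.6 kJ/mol

ΔHrxn = 446.6 kJ/mol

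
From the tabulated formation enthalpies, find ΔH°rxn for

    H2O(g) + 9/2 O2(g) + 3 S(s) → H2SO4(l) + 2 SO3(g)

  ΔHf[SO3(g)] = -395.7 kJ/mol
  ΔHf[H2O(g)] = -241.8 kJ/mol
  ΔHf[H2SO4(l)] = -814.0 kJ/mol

ΔH°rxn = Σ nΔHf°(products) − Σ nΔHf°(reactants).
Products: 1·(-814.0) + 2·(-395.7) = -1605.4
Reactants: 1·(-241.8) + 9/2·(+0.0) + 3·(+0.0) = -241.8
ΔH°rxn = (-1605.4) − (-241.8) = -1363.6 kJ/mol

ΔH°rxn = -1363.6 kJ/mol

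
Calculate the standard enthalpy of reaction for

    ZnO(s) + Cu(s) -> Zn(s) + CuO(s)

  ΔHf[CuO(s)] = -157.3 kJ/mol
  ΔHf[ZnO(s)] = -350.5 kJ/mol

ΔH_rxn = 193.2 kJ/mol

Products: 1·(+0.0) + 1·(-157.3) = -157.3
Reactants: 1·(-350.5) + 1·(+0.0) = -350.5
ΔH_rxn = (-157.3) − (-350.5) = 193.2 kJ/mol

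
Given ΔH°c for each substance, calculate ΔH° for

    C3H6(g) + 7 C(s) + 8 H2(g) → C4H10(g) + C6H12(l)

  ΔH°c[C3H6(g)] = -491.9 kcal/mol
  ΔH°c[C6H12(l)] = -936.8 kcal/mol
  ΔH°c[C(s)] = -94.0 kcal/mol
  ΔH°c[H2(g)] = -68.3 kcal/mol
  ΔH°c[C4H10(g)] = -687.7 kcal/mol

With combustion enthalpies, reactants minus products:
= [1·(-491.9) + 7·(-94.0) + 8·(-68.3)] − [1·(-687.7) + 1·(-936.8)]
= -71.8 kcal/mol

ΔH° = -71.8 kcal/mol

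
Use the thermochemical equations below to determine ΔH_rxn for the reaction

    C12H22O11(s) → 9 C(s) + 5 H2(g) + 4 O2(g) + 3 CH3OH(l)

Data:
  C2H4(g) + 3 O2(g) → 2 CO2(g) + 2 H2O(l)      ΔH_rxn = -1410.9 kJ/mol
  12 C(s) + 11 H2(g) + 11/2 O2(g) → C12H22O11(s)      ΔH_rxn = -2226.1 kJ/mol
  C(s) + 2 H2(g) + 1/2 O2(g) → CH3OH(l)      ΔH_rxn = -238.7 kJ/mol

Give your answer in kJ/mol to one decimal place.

equation 1: not needed (CO2(g) appears nowhere else).
equation 2 reversed (reverse to put C12H22O11(s) on the reactant side): +2226.1 kJ/mol
equation 3 × 3 (scale by 3 for the 3 CH3OH(l)): (3)·(-238.7) = -716.1 kJ/mol
Summing the manipulated equations, ΔH_rxn = (+2226.1) + (-716.1) = 1510.0 kJ/mol

ΔH_rxn = 1510.0 kJ/mol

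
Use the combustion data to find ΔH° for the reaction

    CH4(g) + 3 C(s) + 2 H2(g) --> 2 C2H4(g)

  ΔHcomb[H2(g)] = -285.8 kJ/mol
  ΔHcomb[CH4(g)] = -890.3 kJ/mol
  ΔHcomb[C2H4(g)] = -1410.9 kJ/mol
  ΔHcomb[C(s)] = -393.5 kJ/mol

Using ΔH = Σ nΔHc°(reactants) − Σ nΔHc°(products):
= [1·(-890.3) + 3·(-393.5) + 2·(-285.8)] − [2·(-1410.9)]
= 179.4 kJ/mol

ΔH° = 179.4 kJ/mol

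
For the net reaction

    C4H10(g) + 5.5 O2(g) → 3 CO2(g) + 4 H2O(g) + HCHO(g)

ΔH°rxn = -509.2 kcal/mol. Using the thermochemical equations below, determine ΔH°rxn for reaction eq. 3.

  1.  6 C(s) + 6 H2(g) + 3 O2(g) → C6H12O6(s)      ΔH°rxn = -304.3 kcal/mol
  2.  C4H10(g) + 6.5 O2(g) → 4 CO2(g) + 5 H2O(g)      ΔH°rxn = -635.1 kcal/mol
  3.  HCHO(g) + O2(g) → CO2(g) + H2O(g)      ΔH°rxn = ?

eq. 1: not needed.
eq. 2 as written: -635.1 kcal/mol
eq. 3 reversed: contributes −x
-509.2 = (-635.1) − x
x = (-509.2 − (-635.1)) / (-1) = -125.9 kcal/mol

ΔH°rxn = -125.9 kcal/mol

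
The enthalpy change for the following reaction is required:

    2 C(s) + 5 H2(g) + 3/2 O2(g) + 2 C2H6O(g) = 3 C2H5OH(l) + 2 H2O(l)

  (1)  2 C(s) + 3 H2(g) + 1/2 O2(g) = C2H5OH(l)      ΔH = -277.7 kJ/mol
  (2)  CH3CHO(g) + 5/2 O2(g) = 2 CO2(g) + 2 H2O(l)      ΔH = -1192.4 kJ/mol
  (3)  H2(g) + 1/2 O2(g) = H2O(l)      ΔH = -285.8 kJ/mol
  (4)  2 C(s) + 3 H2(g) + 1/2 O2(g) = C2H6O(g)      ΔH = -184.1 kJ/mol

(1) × 3 (scale by 3 for the 3 C2H5OH(l)): (3)·(-277.7) = -833.1 kJ/mol
(2): not needed (CH3CHO(g) appears nowhere else).
(3) × 2: (2)·(-285.8) = -571.6 kJ/mol
(4) reversed and × 2 (C2H6O(g) must end up as a reactant; scale by 2 for the 2 C2H6O(g)): (-2)·(-184.1) = +368.2 kJ/mol
ΔH = (3)·(-277.7) + (2)·(-285.8) + (-2)·(-184.1) = -1036.5 kJ/mol

ΔH = -1036.5 kJ/mol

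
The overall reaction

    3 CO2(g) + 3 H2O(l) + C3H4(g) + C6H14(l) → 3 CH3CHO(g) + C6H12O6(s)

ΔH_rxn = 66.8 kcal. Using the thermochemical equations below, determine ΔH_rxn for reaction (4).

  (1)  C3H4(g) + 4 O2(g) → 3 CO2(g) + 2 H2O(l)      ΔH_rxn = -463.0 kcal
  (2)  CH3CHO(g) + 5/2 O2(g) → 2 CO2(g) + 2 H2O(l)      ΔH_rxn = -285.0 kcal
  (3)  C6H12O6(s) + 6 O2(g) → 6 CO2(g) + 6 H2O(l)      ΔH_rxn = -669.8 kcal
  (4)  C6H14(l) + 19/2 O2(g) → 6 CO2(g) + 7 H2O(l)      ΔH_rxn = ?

ΔH_rxn = -995.0 kcal

(1) as written: -463.0 kcal
(2) reversed and × 3: (-3)·(-285.0) = +855.0 kcal
(3) reversed: +669.8 kcal
(4) as written: contributes x
+66.8 = (-463.0) + (+855.0) + (+669.8) + x
x = (+66.8 − (+1061.8)) / (1) = -995.0 kcal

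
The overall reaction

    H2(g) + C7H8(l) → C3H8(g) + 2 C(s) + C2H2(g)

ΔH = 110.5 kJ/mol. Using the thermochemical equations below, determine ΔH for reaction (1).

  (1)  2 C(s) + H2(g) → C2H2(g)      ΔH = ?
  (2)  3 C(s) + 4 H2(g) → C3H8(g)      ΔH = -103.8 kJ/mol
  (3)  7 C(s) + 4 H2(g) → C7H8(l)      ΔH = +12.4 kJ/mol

(1) as written: contributes x
(2) as written: -103.8 kJ/mol
(3) reversed: -12.4 kJ/mol
+110.5 = (-103.8) + (-12.4) + x
x = (+110.5 − (-116.2)) / (1) = 226.7 kJ/mol

ΔH = 226.7 kJ/mol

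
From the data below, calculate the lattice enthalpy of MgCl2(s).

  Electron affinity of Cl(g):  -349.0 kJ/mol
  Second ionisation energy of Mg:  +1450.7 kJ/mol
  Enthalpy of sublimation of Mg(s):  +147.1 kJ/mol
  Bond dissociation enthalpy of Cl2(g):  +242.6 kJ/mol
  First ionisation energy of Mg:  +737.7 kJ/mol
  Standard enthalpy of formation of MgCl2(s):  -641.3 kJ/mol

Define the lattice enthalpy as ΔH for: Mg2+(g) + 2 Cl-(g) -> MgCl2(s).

ΔHf° = 1·ΔHsub + 1·(ΣIE) + 1·D(Cl2) + 2·EA + U
-641.3 = 1·(+147.1) + 1·(+2188.4) + 1·(+242.6) + 2·(-349.0) + U
U = -641.3 − (+1880.1) = -2521.4 kJ/mol

U = -2521.4 kJ/mol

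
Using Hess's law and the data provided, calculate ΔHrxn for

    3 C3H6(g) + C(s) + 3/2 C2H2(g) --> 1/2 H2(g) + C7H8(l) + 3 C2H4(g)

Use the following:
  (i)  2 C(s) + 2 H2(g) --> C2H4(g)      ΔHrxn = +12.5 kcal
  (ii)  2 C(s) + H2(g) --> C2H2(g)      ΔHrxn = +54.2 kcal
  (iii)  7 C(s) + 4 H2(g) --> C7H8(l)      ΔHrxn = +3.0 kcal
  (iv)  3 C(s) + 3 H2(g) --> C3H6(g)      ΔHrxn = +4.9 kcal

(i) × 3 (scale by 3 for the 3 C2H4(g)): (3)·(+12.5) = +37.5 kcal
(ii) reversed and × 3/2 (C2H2(g) must end up as a reactant; scale by 3/2 for the 3/2 C2H2(g)): (-3/2)·(+54.2) = -81.3 kcal
(iii) as written (C7H8(l) already on the product side): +3.0 kcal
(iv) reversed and × 3 (C3H6(g) must end up as a reactant; scale by 3 for the 3 C3H6(g)): (-3)·(+4.9) = -14.7 kcal
Combining the equations, ΔHrxn = (3)·(+12.5) + (-3/2)·(+54.2) + (1)·(+3.0) + (-3)·(+4.9) = -55.5 kcal

ΔHrxn = -55.5 kcal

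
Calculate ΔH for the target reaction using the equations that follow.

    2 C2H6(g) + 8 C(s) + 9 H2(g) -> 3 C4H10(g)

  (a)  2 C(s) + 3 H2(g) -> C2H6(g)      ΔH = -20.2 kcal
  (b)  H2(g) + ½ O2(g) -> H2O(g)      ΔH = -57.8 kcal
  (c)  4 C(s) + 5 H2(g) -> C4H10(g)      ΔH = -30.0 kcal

ΔH = -49.6 kcal

(a) reversed and × 2 (C2H6(g) must end up as a reactant; scale by 2 for the 2 C2H6(g)): (-2)·(-20.2) = +40.4 kcal
(b): not needed (H2O(g) appears nowhere else).
(c) × 3 (×3 to match 3 C4H10(g) in the target): (3)·(-30.0) = -90.0 kcal
Since enthalpy is a state function, ΔH = (-2)·(-20.2) + (3)·(-30.0) = -49.6 kcal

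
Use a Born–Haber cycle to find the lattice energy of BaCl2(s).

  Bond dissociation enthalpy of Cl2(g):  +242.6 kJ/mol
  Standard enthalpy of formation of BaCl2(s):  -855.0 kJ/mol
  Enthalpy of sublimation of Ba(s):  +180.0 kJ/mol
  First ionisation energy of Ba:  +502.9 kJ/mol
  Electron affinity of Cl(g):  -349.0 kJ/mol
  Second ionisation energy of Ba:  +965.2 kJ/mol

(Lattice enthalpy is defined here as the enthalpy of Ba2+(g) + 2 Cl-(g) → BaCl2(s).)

ΔHf° = 1·ΔHsub + 1·(ΣIE) + 1·D(Cl2) + 2·EA + U
-855.0 = 1·(+180.0) + 1·(+1468.1) + 1·(+242.6) + 2·(-349.0) + U
U = -855.0 − (+1192.7) = -2047.7 kJ/mol

U = -2047.7 kJ/mol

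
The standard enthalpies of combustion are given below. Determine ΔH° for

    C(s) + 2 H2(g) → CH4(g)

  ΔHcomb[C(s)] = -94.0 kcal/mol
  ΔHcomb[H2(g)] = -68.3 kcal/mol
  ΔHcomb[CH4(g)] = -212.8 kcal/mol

ΔH° = -17.8 kcal/mol

With combustion enthalpies, reactants minus products:
= [1·(-94.0) + 2·(-68.3)] − [1·(-212.8)]
= -17.8 kcal/mol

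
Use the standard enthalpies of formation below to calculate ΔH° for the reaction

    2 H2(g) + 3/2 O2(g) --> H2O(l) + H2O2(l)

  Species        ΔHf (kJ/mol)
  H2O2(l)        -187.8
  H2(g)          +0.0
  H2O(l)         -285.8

ΔH° = -473.6 kJ/mol

Products: 1·(-285.8) + 1·(-187.8) = -473.6
Reactants: 2·(+0.0) + 3/2·(+0.0) = +0.0
ΔH° = (-473.6) − (+0.0) = -473.6 kJ/mol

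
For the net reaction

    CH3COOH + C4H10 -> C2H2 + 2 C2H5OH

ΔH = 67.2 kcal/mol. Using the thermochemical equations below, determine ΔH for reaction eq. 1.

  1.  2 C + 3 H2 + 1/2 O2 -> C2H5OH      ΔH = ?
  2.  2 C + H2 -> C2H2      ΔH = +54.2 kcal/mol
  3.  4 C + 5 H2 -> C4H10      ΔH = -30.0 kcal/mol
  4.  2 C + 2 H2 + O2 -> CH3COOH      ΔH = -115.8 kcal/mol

ΔH = -66.4 kcal/mol

eq. 1 × 2: contributes 2·x
eq. 2 as written: +54.2 kcal/mol
eq. 3 reversed: +30.0 kcal/mol
eq. 4 reversed: +115.8 kcal/mol
+67.2 = (+54.2) + (+30.0) + (+115.8) + 2·x
x = (+67.2 − (+200.0)) / (2) = -66.4 kcal/mol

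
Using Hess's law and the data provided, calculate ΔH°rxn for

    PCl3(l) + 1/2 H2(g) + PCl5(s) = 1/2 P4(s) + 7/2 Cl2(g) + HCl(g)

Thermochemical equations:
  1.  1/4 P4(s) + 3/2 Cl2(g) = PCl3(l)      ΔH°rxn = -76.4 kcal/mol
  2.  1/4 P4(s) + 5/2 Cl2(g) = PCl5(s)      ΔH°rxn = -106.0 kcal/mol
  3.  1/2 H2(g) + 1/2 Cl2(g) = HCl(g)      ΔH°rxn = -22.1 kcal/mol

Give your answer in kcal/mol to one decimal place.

eq. 1 reversed: +76.4 kcal/mol
eq. 2 reversed: +106.0 kcal/mol
eq. 3 as written: -22.1 kcal/mol
Combining the equations, ΔH°rxn = (+76.4) + (+106.0) + (-22.1) = 160.3 kcal/mol

ΔH°rxn = 160.3 kcal/mol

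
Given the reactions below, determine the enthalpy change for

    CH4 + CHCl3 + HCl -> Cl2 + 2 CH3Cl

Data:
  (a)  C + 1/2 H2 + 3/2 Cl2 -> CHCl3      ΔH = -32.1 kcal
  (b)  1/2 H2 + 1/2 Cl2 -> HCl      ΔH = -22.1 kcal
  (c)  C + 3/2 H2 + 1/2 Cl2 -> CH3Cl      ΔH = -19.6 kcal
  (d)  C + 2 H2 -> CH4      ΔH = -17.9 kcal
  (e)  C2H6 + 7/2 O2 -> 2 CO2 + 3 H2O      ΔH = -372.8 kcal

ΔH = 32.9 kcal

(a) reversed: +32.1 kcal
(b) reversed: +22.1 kcal
(c) × 2: (2)·(-19.6) = -39.2 kcal
(d) reversed: +17.9 kcal
(e): not needed.
ΔH = (+32.1) + (+22.1) + (-39.2) + (+17.9) = 32.9 kcal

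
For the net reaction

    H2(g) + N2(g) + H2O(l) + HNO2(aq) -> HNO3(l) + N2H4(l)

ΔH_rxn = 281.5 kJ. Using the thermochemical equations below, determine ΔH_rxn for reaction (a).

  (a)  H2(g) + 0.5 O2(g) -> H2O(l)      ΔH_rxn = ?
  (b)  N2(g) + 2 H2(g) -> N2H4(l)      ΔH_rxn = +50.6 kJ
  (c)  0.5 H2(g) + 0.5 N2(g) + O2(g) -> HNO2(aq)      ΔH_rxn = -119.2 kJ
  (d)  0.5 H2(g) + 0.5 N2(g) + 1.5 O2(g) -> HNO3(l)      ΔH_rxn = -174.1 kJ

ΔH_rxn = -285.8 kJ

(a) reversed (reverse to put H2O(l) on the reactant side): contributes −x
(b) as written (N2H4(l) already on the product side): +50.6 kJ
(c) reversed (HNO2(aq) must end up as a reactant): +119.2 kJ
(d) as written (HNO3(l) already on the product side): -174.1 kJ
+281.5 = (+50.6) + (+119.2) + (-174.1) − x
x = (+281.5 − (-4.3)) / (-1) = -285.8 kJ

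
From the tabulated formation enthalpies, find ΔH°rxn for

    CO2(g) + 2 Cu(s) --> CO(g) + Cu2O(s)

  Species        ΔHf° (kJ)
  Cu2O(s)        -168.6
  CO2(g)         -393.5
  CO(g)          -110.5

ΔH°rxn = 114.4 kJ

ΔH°rxn = Σ nΔHf°(products) − Σ nΔHf°(reactants).
Products: 1·(-110.5) + 1·(-168.6) = -279.1
Reactants: 1·(-393.5) + 2·(+0.0) = -393.5
ΔH°rxn = (-279.1) − (-393.5) = 114.4 kJ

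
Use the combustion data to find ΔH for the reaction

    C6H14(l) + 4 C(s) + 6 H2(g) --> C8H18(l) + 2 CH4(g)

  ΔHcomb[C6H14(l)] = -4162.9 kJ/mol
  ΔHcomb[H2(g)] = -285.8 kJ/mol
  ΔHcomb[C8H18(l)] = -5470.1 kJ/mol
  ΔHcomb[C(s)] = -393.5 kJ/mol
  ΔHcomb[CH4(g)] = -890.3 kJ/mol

ΔH = -201.0 kJ/mol

With combustion enthalpies, reactants minus products:
= [1·(-4162.9) + 4·(-393.5) + 6·(-285.8)] − [1·(-5470.1) + 2·(-890.3)]
= -201.0 kJ/mol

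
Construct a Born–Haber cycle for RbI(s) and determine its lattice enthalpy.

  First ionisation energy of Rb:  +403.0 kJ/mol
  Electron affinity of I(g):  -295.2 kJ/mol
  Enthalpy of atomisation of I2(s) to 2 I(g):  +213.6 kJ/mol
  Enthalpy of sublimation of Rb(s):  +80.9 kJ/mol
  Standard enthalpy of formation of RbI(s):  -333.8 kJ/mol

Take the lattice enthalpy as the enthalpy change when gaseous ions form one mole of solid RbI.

ΔHf° = 1·ΔHsub + 1·(ΣIE) + 1/2·D(I2) + 1·EA + U
-333.8 = 1·(+80.9) + 1·(+403.0) + 1/2·(+213.6) + 1·(-295.2) + U
U = -333.8 − (+295.5) = -629.3 kJ/mol

U = -629.3 kJ/mol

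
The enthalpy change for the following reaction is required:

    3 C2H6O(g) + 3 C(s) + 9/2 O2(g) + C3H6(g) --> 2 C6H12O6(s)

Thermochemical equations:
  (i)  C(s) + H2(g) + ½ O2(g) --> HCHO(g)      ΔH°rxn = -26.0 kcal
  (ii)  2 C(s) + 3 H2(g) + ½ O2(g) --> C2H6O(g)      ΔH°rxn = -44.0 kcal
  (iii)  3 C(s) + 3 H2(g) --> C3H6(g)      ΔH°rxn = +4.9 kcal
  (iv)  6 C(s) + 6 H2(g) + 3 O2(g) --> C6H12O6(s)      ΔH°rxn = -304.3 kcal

ΔH°rxn = -481.5 kcal

(i): not needed (HCHO(g) appears nowhere else).
(ii) reversed and × 3 (reverse to put C2H6O(g) on the reactant side; ×3 to match 3 C2H6O(g) in the target): (-3)·(-44.0) = +132.0 kcal
(iii) reversed (reverse to put C3H6(g) on the reactant side): -4.9 kcal
(iv) × 2 (scale by 2 for the 2 C6H12O6(s)): (2)·(-304.3) = -608.6 kcal
By Hess's law, ΔH°rxn = (-3)·(-44.0) + (-1)·(+4.9) + (2)·(-304.3) = -481.5 kcal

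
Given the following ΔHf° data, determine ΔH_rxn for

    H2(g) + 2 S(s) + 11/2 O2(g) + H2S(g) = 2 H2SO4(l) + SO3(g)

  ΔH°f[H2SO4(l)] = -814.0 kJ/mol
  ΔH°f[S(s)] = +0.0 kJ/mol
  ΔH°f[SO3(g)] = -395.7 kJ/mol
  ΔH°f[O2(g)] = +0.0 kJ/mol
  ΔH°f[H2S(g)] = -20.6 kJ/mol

ΔH_rxn = -2003.1 kJ/mol

ΔH°rxn = Σ nΔHf°(products) − Σ nΔHf°(reactants).
Products: 2·(-814.0) + 1·(-395.7) = -2023.7
Reactants: 1·(+0.0) + 2·(+0.0) + 11/2·(+0.0) + 1·(-20.6) = -20.6
ΔH_rxn = (-2023.7) − (-20.6) = -2003.1 kJ/mol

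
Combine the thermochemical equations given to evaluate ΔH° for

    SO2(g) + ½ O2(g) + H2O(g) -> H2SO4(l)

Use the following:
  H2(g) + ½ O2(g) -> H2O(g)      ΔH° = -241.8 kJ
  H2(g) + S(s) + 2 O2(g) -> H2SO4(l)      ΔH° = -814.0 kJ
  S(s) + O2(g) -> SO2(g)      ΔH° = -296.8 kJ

ΔH° = -275.4 kJ

equation 1 reversed: +241.8 kJ
equation 2 as written: -814.0 kJ
equation 3 reversed: +296.8 kJ
By Hess's law, ΔH° = (+241.8) + (-814.0) + (+296.8) = -275.4 kJ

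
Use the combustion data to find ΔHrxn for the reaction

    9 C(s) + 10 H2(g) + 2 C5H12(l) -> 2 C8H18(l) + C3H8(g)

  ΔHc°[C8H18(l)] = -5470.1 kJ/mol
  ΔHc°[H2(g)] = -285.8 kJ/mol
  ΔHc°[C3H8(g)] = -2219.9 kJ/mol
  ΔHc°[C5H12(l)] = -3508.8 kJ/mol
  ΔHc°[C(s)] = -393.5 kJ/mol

ΔHrxn = -257.0 kJ/mol

Using ΔH = Σ nΔHc°(reactants) − Σ nΔHc°(products):
= [9·(-393.5) + 10·(-285.8) + 2·(-3508.8)] − [2·(-5470.1) + 1·(-2219.9)]
= -257.0 kJ/mol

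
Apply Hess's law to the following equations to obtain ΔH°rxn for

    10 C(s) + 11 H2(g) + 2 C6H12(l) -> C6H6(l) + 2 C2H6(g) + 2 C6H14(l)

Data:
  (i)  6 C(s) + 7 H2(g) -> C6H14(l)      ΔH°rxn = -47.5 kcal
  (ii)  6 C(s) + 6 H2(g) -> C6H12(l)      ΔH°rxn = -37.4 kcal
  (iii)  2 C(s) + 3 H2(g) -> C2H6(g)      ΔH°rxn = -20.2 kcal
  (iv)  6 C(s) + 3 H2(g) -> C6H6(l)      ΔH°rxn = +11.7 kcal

(i) × 2 (scale by 2 for the 2 C6H14(l)): (2)·(-47.5) = -95.0 kcal
(ii) reversed and × 2 (C6H12(l) must end up as a reactant; scale by 2 for the 2 C6H12(l)): (-2)·(-37.4) = +74.8 kcal
(iii) × 2 (scale by 2 for the 2 C2H6(g)): (2)·(-20.2) = -40.4 kcal
(iv) as written (C6H6(l) already on the product side): +11.7 kcal
ΔH°rxn = (2)·(-47.5) + (-2)·(-37.4) + (2)·(-20.2) + (1)·(+11.7) = -48.9 kcal

ΔH°rxn = -48.9 kcal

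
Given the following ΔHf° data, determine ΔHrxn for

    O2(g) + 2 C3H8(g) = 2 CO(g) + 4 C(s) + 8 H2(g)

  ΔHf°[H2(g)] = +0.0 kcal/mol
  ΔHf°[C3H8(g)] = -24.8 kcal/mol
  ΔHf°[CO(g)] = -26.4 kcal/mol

ΔHrxn = -3.2 kcal/mol

Products: 2·(-26.4) + 4·(+0.0) + 8·(+0.0) = -52.8
Reactants: 1·(+0.0) + 2·(-24.8) = -49.6
ΔHrxn = (-52.8) − (-49.6) = -3.2 kcal/mol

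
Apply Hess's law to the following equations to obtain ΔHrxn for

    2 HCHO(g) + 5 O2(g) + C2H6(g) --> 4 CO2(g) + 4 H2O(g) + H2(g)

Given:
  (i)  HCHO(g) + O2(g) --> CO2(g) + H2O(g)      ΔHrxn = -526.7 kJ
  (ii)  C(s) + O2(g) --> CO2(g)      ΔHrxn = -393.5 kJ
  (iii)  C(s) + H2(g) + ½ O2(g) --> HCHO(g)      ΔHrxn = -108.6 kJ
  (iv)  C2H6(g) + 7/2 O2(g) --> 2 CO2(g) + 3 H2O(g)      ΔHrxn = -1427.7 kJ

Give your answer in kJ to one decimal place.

(i) as written: -526.7 kJ
(ii) as written: -393.5 kJ
(iii) reversed: +108.6 kJ
(iv) as written: -1427.7 kJ
ΔHrxn = (-526.7) + (-393.5) + (+108.6) + (-1427.7) = -2239.3 kJ

ΔHrxn = -2239.3 kJ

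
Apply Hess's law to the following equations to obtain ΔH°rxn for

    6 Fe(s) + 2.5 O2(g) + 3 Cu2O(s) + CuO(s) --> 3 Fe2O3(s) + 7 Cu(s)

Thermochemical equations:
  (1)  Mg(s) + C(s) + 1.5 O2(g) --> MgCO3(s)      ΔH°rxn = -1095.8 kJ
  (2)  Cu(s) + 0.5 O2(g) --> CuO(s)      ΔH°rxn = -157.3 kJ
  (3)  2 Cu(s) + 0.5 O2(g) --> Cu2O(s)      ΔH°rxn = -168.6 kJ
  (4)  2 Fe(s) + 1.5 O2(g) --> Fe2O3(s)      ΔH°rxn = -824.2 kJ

ΔH°rxn = -1809.5 kJ

(1): not needed.
(2) reversed: +157.3 kJ
(3) reversed and × 3: (-3)·(-168.6) = +505.8 kJ
(4) × 3: (3)·(-824.2) = -2472.6 kJ
ΔH°rxn = (+157.3) + (+505.8) + (-2472.6) = -1809.5 kJ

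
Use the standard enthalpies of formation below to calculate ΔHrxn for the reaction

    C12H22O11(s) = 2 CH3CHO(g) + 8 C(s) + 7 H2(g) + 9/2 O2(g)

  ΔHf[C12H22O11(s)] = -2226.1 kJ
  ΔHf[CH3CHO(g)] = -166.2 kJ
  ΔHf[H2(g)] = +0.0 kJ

Products: 2·(-166.2) + 8·(+0.0) + 7·(+0.0) + 9/2·(+0.0) = -332.4
Reactants: 1·(-2226.1) = -2226.1
ΔHrxn = (-332.4) − (-2226.1) = 1893.7 kJ

ΔHrxn = 1893.7 kJ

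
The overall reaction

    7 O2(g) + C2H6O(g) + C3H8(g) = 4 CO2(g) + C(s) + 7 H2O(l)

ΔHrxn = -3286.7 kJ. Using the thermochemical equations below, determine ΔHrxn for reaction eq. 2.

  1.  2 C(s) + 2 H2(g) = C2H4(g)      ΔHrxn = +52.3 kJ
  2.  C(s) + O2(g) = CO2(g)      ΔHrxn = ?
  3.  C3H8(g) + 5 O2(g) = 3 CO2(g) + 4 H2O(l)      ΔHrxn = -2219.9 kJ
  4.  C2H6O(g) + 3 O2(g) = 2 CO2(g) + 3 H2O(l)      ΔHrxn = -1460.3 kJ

ΔHrxn = -393.5 kJ

eq. 1: not needed.
eq. 2 reversed: contributes −x
eq. 3 as written: -2219.9 kJ
eq. 4 as written: -1460.3 kJ
-3286.7 = (-2219.9) + (-1460.3) − x
x = (-3286.7 − (-3680.2)) / (-1) = -393.5 kJ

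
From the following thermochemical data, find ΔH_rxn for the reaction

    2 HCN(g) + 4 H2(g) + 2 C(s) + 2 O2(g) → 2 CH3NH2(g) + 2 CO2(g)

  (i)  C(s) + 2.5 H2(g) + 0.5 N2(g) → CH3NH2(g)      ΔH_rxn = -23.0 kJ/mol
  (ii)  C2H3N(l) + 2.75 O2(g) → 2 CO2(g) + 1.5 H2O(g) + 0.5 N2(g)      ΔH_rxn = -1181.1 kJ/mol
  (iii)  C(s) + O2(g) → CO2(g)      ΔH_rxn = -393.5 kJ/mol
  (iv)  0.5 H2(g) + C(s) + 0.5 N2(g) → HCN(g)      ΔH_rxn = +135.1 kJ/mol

ΔH_rxn = -1103.2 kJ/mol

(i) × 2: (2)·(-23.0) = -46.0 kJ/mol
(ii): not needed.
(iii) × 2: (2)·(-393.5) = -787.0 kJ/mol
(iv) reversed and × 2: (-2)·(+135.1) = -270.2 kJ/mol
ΔH_rxn = (-46.0) + (-787.0) + (-270.2) = -1103.2 kJ/mol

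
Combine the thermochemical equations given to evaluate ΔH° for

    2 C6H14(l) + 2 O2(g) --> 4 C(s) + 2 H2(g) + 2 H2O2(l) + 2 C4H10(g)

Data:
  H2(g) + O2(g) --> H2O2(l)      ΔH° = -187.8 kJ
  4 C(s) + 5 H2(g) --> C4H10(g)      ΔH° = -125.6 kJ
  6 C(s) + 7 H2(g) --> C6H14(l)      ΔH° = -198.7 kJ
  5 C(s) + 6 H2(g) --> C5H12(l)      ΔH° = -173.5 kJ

ΔH° = -229.4 kJ

equation 1 × 2: (2)·(-187.8) = -375.6 kJ
equation 2 × 2: (2)·(-125.6) = -251.2 kJ
equation 3 reversed and × 2: (-2)·(-198.7) = +397.4 kJ
equation 4: not needed.
By Hess's law, ΔH° = (-375.6) + (-251.2) + (+397.4) = -229.4 kJ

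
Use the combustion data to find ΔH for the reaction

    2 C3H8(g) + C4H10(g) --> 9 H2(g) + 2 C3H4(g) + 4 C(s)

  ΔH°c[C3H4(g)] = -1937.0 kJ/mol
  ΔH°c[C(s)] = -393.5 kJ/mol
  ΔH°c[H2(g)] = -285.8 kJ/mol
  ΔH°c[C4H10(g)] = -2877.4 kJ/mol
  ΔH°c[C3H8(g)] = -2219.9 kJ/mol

ΔH = 703.0 kJ/mol

Using ΔH = Σ nΔHc°(reactants) − Σ nΔHc°(products):
= [2·(-2219.9) + 1·(-2877.4)] − [9·(-285.8) + 2·(-1937.0) + 4·(-393.5)]
= 703.0 kJ/mol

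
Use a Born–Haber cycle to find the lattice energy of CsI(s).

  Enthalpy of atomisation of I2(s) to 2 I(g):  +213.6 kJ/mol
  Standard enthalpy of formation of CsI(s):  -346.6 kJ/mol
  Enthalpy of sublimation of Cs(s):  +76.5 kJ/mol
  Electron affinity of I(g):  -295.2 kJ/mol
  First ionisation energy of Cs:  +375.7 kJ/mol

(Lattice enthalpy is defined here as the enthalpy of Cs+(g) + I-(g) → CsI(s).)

U = -610.4 kJ/mol

ΔHf° = 1·ΔHsub + 1·(ΣIE) + 1/2·D(I2) + 1·EA + U
-346.6 = 1·(+76.5) + 1·(+375.7) + 1/2·(+213.6) + 1·(-295.2) + U
U = -346.6 − (+263.8) = -610.4 kJ/mol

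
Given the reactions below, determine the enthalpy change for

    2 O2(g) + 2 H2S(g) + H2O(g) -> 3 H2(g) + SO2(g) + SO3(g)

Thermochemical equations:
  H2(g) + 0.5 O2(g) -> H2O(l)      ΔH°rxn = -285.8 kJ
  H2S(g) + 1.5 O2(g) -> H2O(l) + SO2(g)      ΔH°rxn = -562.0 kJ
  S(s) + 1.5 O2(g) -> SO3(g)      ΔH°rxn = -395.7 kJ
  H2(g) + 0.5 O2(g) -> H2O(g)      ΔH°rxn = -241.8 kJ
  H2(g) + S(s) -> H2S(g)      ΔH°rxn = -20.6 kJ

ΔH°rxn = -409.5 kJ

equation 1 reversed: +285.8 kJ
equation 2 as written (SO2(g) already on the product side): -562.0 kJ
equation 3 as written (SO3(g) already on the product side): -395.7 kJ
equation 4 reversed (H2O(g) must end up as a reactant): +241.8 kJ
equation 5 reversed: +20.6 kJ
ΔH°rxn = (+285.8) + (-562.0) + (-395.7) + (+241.8) + (+20.6) = -409.5 kJ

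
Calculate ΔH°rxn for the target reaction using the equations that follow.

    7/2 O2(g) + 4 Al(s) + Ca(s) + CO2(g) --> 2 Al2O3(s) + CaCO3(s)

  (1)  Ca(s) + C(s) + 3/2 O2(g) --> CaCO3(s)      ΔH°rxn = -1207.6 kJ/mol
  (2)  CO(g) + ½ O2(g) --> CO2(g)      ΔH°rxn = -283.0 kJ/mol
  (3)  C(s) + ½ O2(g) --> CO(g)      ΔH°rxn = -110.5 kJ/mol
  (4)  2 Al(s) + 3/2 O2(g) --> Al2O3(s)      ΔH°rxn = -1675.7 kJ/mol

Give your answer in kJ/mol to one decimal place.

(1) as written: -1207.6 kJ/mol
(2) reversed: +283.0 kJ/mol
(3) reversed: +110.5 kJ/mol
(4) × 2: (2)·(-1675.7) = -3351.4 kJ/mol
Summing the manipulated equations, ΔH°rxn = (1)·(-1207.6) + (-1)·(-283.0) + (-1)·(-110.5) + (2)·(-1675.7) = -4165.5 kJ/mol

ΔH°rxn = -4165.5 kJ/mol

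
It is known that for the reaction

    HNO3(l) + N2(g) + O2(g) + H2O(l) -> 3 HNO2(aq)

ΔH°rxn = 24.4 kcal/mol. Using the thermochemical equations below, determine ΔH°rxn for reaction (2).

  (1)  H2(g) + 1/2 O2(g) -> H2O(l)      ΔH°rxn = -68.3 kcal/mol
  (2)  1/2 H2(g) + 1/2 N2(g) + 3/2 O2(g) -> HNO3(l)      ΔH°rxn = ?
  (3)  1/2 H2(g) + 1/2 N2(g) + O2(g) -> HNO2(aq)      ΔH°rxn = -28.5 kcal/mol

(1) reversed: +68.3 kcal/mol
(2) reversed: contributes −x
(3) × 3: (3)·(-28.5) = -85.5 kcal/mol
+24.4 = (+68.3) + (-85.5) − x
x = (+24.4 − (-17.2)) / (-1) = -41.6 kcal/mol

ΔH°rxn = -41.6 kcal/mol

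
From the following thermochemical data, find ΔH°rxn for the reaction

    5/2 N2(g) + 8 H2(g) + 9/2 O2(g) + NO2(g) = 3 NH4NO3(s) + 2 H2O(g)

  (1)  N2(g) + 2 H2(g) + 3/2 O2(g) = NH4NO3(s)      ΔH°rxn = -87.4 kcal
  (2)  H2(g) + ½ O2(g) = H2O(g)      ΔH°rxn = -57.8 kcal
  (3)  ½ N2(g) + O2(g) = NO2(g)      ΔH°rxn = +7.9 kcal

ΔH°rxn = -385.7 kcal

(1) × 3: (3)·(-87.4) = -262.2 kcal
(2) × 2: (2)·(-57.8) = -115.6 kcal
(3) reversed: -7.9 kcal
ΔH°rxn = (-262.2) + (-115.6) + (-7.9) = -385.7 kcal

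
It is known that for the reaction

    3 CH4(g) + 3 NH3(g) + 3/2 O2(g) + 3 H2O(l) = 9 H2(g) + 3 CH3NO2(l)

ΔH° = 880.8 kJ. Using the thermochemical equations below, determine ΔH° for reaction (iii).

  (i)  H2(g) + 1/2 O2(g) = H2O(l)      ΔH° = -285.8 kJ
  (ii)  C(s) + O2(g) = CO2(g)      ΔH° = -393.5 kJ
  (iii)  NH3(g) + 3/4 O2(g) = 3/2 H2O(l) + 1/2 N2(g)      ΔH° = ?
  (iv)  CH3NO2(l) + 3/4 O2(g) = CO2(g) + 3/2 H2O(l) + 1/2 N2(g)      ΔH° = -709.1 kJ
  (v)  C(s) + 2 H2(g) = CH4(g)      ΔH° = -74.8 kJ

ΔH° = -382.6 kJ

(i) reversed and × 3: (-3)·(-285.8) = +857.4 kJ
(ii) × 3: (3)·(-393.5) = -1180.5 kJ
(iii) × 3 (×3 to match 3 NH3(g) in the target): contributes 3·x
(iv) reversed and × 3 (reverse to put CH3NO2(l) on the product side; scale by 3 for the 3 CH3NO2(l)): (-3)·(-709.1) = +2127.3 kJ
(v) reversed and × 3 (reverse to put CH4(g) on the reactant side; ×3 to match 3 CH4(g) in the target): (-3)·(-74.8) = +224.4 kJ
+880.8 = (+857.4) + (-1180.5) + (+2127.3) + (+224.4) + 3·x
x = (+880.8 − (+2028.6)) / (3) = -382.6 kJ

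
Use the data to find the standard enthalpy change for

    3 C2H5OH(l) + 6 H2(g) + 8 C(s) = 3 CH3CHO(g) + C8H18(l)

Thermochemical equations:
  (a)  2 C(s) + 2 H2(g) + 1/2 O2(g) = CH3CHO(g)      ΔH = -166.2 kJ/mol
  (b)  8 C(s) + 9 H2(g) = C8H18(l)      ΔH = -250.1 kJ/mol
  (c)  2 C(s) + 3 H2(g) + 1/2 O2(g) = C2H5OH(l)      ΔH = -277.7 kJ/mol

ΔH = 84.4 kJ/mol

(a) × 3: (3)·(-166.2) = -498.6 kJ/mol
(b) as written: -250.1 kJ/mol
(c) reversed and × 3: (-3)·(-277.7) = +833.1 kJ/mol
ΔH = (3)·(-166.2) + (1)·(-250.1) + (-3)·(-277.7) = 84.4 kJ/mol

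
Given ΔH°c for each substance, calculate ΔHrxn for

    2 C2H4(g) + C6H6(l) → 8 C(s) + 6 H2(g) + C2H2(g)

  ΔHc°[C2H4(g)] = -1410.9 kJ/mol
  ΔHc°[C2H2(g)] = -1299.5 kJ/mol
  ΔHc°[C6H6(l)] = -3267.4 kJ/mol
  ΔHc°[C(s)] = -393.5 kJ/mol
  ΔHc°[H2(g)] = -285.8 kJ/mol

ΔHrxn = 73.1 kJ/mol

With combustion enthalpies, reactants minus products:
= [2·(-1410.9) + 1·(-3267.4)] − [8·(-393.5) + 6·(-285.8) + 1·(-1299.5)]
= 73.1 kJ/mol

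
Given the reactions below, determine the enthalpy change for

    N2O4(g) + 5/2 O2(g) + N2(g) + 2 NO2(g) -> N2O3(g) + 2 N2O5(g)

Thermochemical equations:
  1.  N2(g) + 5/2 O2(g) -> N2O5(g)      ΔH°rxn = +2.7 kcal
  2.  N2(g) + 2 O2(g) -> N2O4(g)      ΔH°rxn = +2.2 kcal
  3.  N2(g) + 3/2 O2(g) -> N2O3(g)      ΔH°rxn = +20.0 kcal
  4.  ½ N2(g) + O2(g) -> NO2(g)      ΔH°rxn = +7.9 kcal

eq. 1 × 2: (2)·(+2.7) = +5.4 kcal
eq. 2 reversed: -2.2 kcal
eq. 3 as written: +20.0 kcal
eq. 4 reversed and × 2: (-2)·(+7.9) = -15.8 kcal
By Hess's law, ΔH°rxn = (+5.4) + (-2.2) + (+20.0) + (-15.8) = 7.4 kcal

ΔH°rxn = 7.4 kcal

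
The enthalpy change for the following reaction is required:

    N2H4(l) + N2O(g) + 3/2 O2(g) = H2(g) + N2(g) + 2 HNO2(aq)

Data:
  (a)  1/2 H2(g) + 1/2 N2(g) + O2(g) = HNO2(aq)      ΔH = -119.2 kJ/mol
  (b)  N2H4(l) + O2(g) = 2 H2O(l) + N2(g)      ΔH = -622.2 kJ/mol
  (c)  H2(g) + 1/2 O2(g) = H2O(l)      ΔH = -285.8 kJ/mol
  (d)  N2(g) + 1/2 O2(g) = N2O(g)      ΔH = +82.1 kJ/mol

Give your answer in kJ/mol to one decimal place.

ΔH = -371.1 kJ/mol

(a) × 2 (×2 to match 2 HNO2(aq) in the target): (2)·(-119.2) = -238.4 kJ/mol
(b) as written (N2H4(l) already on the reactant side): -622.2 kJ/mol
(c) reversed and × 2: (-2)·(-285.8) = +571.6 kJ/mol
(d) reversed (N2O(g) must end up as a reactant): -82.1 kJ/mol
By Hess's law, ΔH = (2)·(-119.2) + (1)·(-622.2) + (-2)·(-285.8) + (-1)·(+82.1) = -371.1 kJ/mol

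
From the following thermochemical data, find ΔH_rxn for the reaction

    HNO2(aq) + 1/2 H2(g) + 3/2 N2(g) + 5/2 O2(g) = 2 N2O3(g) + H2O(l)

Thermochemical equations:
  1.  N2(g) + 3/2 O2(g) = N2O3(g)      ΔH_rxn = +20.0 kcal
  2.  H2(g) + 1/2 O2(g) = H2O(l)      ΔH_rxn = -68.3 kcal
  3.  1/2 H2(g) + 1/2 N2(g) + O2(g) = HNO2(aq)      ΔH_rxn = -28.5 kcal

ΔH_rxn = 0.2 kcal

eq. 1 × 2: (2)·(+20.0) = +40.0 kcal
eq. 2 as written: -68.3 kcal
eq. 3 reversed: +28.5 kcal
ΔH_rxn = (+40.0) + (-68.3) + (+28.5) = 0.2 kcal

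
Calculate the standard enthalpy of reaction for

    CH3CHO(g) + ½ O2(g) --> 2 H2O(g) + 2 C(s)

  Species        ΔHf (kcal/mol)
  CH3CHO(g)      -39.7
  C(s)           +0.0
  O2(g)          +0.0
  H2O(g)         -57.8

Products: 2·(-57.8) + 2·(+0.0) = -115.6
Reactants: 1·(-39.7) + 1/2·(+0.0) = -39.7
ΔH° = (-115.6) − (-39.7) = -75.9 kcal/mol

ΔH° = -75.9 kcal/mol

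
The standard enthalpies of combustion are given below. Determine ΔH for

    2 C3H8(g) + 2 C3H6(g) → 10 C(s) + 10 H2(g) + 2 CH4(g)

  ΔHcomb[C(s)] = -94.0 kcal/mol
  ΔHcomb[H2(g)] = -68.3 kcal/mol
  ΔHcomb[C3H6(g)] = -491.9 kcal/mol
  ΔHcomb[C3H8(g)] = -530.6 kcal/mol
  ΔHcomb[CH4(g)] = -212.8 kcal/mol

ΔH = 3.6 kcal/mol

Using ΔH = Σ nΔHc°(reactants) − Σ nΔHc°(products):
= [2·(-530.6) + 2·(-491.9)] − [10·(-94.0) + 10·(-68.3) + 2·(-212.8)]
= 3.6 kcal/mol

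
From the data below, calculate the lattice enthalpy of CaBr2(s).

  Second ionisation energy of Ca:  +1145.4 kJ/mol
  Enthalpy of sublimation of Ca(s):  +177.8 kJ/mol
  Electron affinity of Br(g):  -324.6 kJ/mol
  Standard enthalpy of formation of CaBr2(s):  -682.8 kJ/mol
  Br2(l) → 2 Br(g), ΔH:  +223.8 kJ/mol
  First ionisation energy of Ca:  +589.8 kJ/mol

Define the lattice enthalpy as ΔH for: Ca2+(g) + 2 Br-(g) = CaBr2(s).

U = -2170.4 kJ/mol

ΔHf° = 1·ΔHsub + 1·(ΣIE) + 1·D(Br2) + 2·EA + U
-682.8 = 1·(+177.8) + 1·(+1735.2) + 1·(+223.8) + 2·(-324.6) + U
U = -682.8 − (+1487.6) = -2170.4 kJ/mol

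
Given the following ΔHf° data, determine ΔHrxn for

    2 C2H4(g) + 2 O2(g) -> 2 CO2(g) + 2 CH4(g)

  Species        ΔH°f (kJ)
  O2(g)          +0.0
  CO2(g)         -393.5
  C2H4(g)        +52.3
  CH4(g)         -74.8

Products: 2·(-393.5) + 2·(-74.8) = -936.6
Reactants: 2·(+52.3) + 2·(+0.0) = +104.6
ΔHrxn = (-936.6) − (+104.6) = -1041.2 kJ

ΔHrxn = -1041.2 kJ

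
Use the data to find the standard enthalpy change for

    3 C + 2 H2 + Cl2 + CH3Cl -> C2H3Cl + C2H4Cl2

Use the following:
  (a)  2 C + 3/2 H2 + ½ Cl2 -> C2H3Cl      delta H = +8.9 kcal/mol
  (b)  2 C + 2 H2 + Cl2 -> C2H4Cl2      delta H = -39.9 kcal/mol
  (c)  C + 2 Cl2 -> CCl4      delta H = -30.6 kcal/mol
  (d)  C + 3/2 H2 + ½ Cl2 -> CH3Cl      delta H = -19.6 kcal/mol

delta H = -11.4 kcal/mol

(a) as written: +8.9 kcal/mol
(b) as written: -39.9 kcal/mol
(c): not needed.
(d) reversed: +19.6 kcal/mol
Combining the equations, delta H = (1)·(+8.9) + (1)·(-39.9) + (-1)·(-19.6) = -11.4 kcal/mol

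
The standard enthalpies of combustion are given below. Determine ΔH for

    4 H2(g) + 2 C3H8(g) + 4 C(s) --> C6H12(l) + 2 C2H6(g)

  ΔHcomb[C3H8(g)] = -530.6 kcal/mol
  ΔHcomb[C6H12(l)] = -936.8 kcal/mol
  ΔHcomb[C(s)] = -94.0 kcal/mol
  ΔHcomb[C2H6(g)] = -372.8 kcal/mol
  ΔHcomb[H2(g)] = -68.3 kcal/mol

ΔH = -28.0 kcal/mol

With combustion enthalpies, reactants minus products:
= [4·(-68.3) + 2·(-530.6) + 4·(-94.0)] − [1·(-936.8) + 2·(-372.8)]
= -28.0 kcal/mol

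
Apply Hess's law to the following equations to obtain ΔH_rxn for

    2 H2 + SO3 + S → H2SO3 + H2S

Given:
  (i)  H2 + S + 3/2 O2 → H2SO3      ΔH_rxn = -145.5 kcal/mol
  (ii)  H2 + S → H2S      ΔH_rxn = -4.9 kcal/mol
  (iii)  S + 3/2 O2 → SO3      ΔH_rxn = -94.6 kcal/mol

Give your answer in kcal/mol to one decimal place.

ΔH_rxn = -55.8 kcal/mol

(i) as written (H2SO3 already on the product side): -145.5 kcal/mol
(ii) as written (H2S already on the product side): -4.9 kcal/mol
(iii) reversed (reverse to put SO3 on the reactant side): +94.6 kcal/mol
ΔH_rxn = (1)·(-145.5) + (1)·(-4.9) + (-1)·(-94.6) = -55.8 kcal/mol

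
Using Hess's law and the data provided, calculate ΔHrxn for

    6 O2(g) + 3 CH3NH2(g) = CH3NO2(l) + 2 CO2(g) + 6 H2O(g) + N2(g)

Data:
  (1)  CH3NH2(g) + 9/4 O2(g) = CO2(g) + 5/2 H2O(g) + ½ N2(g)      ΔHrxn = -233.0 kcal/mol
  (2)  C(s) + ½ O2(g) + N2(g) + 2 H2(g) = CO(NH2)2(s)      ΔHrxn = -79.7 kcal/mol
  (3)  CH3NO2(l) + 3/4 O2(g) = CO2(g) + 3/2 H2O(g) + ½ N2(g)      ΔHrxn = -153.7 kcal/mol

(1) × 3 (×3 to match 3 CH3NH2(g) in the target): (3)·(-233.0) = -699.0 kcal/mol
(2): not needed (H2(g) appears nowhere else).
(3) reversed (CH3NO2(l) must end up as a product): +153.7 kcal/mol
Summing the manipulated equations, ΔHrxn = (3)·(-233.0) + (-1)·(-153.7) = -545.3 kcal/mol

ΔHrxn = -545.3 kcal/mol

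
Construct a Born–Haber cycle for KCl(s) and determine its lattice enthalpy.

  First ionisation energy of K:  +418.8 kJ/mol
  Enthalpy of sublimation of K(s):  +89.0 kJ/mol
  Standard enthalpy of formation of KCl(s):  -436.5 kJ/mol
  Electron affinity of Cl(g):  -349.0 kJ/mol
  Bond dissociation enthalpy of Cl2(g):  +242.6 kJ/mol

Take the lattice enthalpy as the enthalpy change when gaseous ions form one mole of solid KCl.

U = -716.6 kJ/mol

ΔHf° = 1·ΔHsub + 1·(ΣIE) + 1/2·D(Cl2) + 1·EA + U
-436.5 = 1·(+89.0) + 1·(+418.8) + 1/2·(+242.6) + 1·(-349.0) + U
U = -436.5 − (+280.1) = -716.6 kJ/mol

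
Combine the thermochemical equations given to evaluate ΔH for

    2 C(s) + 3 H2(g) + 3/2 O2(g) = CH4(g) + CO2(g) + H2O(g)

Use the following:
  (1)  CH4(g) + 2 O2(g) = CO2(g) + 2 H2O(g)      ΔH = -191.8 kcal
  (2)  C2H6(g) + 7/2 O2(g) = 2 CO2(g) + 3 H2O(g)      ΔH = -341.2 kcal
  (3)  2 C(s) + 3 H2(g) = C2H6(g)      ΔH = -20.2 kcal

(1) reversed: +191.8 kcal
(2) as written: -341.2 kcal
(3) as written: -20.2 kcal
ΔH = (+191.8) + (-341.2) + (-20.2) = -169.6 kcal

ΔH = -169.6 kcal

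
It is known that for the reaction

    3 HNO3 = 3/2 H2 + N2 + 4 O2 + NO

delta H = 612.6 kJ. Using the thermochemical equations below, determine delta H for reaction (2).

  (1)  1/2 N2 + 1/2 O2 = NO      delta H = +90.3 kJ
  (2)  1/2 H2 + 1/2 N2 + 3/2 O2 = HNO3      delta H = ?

delta H = -174.1 kJ

(1) as written (NO already on the product side): +90.3 kJ
(2) reversed and × 3 (HNO3 must end up as a reactant; ×3 to match 3 HNO3 in the target): contributes −3·x
+612.6 = (+90.3) − 3·x
x = (+612.6 − (+90.3)) / (-3) = -174.1 kJ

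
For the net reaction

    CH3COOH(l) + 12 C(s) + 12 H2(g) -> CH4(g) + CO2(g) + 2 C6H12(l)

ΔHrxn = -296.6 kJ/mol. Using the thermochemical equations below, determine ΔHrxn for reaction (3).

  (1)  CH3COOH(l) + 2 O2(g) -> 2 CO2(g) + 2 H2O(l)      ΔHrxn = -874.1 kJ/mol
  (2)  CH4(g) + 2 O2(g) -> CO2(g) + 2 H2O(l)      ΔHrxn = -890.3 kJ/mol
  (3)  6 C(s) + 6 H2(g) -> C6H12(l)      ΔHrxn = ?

(1) as written (CH3COOH(l) already on the reactant side): -874.1 kJ/mol
(2) reversed (reverse to put CH4(g) on the product side): +890.3 kJ/mol
(3) × 2 (scale by 2 for the 2 C6H12(l)): contributes 2·x
-296.6 = (-874.1) + (+890.3) + 2·x
x = (-296.6 − (+16.2)) / (2) = -156.4 kJ/mol

ΔHrxn = -156.4 kJ/mol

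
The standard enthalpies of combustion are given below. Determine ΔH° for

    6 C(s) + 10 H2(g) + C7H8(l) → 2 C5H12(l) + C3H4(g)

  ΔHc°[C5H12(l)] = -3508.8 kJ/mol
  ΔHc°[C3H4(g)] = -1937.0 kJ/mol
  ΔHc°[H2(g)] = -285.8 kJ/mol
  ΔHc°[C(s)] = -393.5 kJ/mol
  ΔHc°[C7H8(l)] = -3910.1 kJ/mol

Using ΔH = Σ nΔHc°(reactants) − Σ nΔHc°(products):
= [6·(-393.5) + 10·(-285.8) + 1·(-3910.1)] − [2·(-3508.8) + 1·(-1937.0)]
= -174.5 kJ/mol

ΔH° = -174.5 kJ/mol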